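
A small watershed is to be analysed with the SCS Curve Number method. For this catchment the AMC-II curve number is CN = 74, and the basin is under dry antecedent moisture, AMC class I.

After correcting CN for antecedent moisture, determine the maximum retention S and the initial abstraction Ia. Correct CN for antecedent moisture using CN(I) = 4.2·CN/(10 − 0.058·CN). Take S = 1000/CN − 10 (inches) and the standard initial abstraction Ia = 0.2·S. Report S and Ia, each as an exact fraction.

S = 6500/777 in ≈ 8.366 in; Ia = 1300/777 in ≈ 1.673 in

CN(I) from CN(II)=74: (4.2·74)/(10 − 0.058·74) = 77700/1427 ≈ 54.450
S = 1000/(77700/1427) − 10 = 6500/777 in ≈ 8.366 in
Ia = 0.2·(6500/777) = 1300/777 in ≈ 1.673 in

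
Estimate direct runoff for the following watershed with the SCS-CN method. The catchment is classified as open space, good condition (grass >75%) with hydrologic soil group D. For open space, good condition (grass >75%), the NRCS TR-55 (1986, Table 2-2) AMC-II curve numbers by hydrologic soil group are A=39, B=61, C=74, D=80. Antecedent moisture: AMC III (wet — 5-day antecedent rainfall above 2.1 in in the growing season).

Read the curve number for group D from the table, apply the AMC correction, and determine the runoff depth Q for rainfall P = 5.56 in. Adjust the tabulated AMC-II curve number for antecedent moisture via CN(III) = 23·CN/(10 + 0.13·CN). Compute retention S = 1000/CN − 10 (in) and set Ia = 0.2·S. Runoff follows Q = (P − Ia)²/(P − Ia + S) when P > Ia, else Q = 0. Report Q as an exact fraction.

NRCS table: open space, good condition (grass >75%), soil group D → CN(II) = 80
Adjust CN=80 to AMC III: 23·80/(10 + 0.13·80) → 1840 ÷ (102/5) = 4600/51 ≈ 90.196
S = 1000/(4600/51) − 10 = 25/23 in ≈ 1.087 in
Initial abstraction Ia = S/5 = (25/23)/5 = 5/23 ≈ 0.217 in
Since P=5.560 > Ia=0.217: effective rainfall P−Ia = 3072/575 in
Runoff Q = (P−Ia)²/(P−Ia+S) = (5.343)²/(5.343+1.087) = 9437184/2125775 ≈ 4.439 in

Q = 9437184/2125775 in ≈ 4.439 in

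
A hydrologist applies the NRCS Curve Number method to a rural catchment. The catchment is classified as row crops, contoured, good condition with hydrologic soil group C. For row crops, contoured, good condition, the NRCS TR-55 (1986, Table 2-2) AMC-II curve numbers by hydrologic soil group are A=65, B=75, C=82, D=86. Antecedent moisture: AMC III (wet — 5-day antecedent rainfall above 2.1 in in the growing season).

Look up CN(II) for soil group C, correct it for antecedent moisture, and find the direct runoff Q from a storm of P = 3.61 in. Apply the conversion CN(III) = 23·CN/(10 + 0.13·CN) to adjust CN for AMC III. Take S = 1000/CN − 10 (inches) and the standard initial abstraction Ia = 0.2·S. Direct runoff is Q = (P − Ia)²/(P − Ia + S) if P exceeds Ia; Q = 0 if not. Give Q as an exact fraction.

Q = 103956590929/38891488900 in ≈ 2.673 in

NRCS table: row crops, contoured, good condition, soil group C → CN(II) = 82
Adjust CN=82 to AMC III: 23·82/(10 + 0.13·82) → 1886 ÷ (1033/50) = 94300/1033 ≈ 91.288
Max retention: S = 1000/(94300/1033) − 10 = 900/943 in (≈ 0.954 in)
Initial abstraction Ia = S/5 = (900/943)/5 = 180/943 ≈ 0.191 in
P − Ia = 3.610 − 0.191 = 322423/94300 ≈ 3.419 in (> 0, runoff occurs)
Q = (322423/94300)²/((322423/94300) + 900/943) = (103956590929/8892490000)/(412423/94300) = 103956590929/38891488900 in ≈ 2.673 in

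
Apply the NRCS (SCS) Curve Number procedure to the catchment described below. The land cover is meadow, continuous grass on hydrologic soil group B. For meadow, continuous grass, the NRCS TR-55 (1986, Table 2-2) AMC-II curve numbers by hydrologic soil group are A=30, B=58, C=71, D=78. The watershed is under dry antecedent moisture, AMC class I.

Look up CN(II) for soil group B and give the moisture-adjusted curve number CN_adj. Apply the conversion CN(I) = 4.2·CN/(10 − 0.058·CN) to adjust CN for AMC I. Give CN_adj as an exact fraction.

NRCS table: meadow, continuous grass, soil group B → CN(II) = 58
CN(I) from CN(II)=58: (4.2·58)/(10 − 0.058·58) = 2900/79 ≈ 36.709

CN_adj = 2900/79 ≈ 36.709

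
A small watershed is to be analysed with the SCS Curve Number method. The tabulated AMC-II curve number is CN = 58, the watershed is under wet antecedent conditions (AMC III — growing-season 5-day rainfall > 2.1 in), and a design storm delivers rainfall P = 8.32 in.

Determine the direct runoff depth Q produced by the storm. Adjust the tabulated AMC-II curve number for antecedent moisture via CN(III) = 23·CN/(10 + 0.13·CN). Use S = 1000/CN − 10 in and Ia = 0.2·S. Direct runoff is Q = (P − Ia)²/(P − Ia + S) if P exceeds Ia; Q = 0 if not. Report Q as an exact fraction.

Q = 1027779481/188360800 in ≈ 5.456 in

CN(III) from CN(II)=58: (23·58)/(10 + 0.13·58) = 66700/877 ≈ 76.055
S = 1000/(66700/877) − 10 = 2100/667 in ≈ 3.148 in
Ia = 0.2·(2100/667) = 420/667 in ≈ 0.630 in
Since P=8.320 > Ia=0.630: effective rainfall P−Ia = 128236/16675 in
Runoff Q = (P−Ia)²/(P−Ia+S) = (7.690)²/(7.690+3.148) = 1027779481/188360800 ≈ 5.456 in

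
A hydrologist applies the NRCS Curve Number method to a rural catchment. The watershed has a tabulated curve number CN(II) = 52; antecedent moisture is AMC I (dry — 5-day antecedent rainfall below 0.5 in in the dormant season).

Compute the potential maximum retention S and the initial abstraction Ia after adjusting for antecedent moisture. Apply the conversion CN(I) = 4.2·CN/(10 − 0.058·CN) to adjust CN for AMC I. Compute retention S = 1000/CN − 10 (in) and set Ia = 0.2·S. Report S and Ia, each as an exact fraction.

S = 2000/91 in ≈ 21.978 in; Ia = 400/91 in ≈ 4.396 in

Adjust CN=52 to AMC I: 4.2·52/(10 − 0.058·52) → (1092/5) ÷ (873/125) = 9100/291 ≈ 31.271
Retention S: 1000/CN − 10 with CN=31.271 → S = 2000/91 ≈ 21.978 in
Initial abstraction Ia = S/5 = (2000/91)/5 = 400/91 ≈ 4.396 in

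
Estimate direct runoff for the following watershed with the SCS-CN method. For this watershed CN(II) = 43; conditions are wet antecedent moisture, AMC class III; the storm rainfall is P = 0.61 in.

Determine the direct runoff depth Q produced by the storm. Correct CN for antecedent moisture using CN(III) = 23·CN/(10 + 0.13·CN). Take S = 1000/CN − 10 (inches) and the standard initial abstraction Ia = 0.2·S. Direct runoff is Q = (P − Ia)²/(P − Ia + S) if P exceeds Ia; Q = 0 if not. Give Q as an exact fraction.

CN(III) from CN(II)=43: (23·43)/(10 + 0.13·43) = 98900/1559 ≈ 63.438
S = 1000/(98900/1559) − 10 = 5700/989 in ≈ 5.763 in
Ia = 0.2S: 0.2·5.763 = 1.153 in (exactly 1140/989)
P = 0.610 ≤ Ia = 1.153 in: entire storm abstracted, Q = 0.

Q = 0 in ≈ 0.000 in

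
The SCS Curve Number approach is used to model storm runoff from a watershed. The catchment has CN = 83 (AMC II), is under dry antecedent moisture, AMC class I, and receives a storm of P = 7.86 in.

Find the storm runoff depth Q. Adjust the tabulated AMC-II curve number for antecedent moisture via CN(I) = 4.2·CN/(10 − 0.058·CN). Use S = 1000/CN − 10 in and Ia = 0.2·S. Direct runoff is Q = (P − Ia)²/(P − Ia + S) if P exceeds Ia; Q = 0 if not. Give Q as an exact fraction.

Q = 359998800001/89328662850 in ≈ 4.030 in

Dry (AMC I): CN(I) = 4.2·83/(10 − 0.058·83) = (1743/5)/(2593/500) = 174300/2593 ≈ 67.219
Retention S: 1000/CN − 10 with CN=67.219 → S = 8500/1743 ≈ 4.877 in
Ia = 0.2S: 0.2·4.877 = 0.975 in (exactly 1700/1743)
Since P=7.860 > Ia=0.975: effective rainfall P−Ia = 599999/87150 in
Q = (599999/87150)²/((599999/87150) + 8500/1743) = (359998800001/7595122500)/(1024999/87150) = 359998800001/89328662850 in ≈ 4.030 in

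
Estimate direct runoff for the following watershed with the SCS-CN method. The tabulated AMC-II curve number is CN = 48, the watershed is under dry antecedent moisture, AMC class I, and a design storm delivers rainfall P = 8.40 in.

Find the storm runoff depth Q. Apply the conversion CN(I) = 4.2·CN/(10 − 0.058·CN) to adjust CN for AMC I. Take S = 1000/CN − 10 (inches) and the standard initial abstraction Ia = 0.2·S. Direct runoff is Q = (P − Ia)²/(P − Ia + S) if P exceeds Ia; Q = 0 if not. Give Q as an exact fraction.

Q = 1042441/2880990 in ≈ 0.362 in

Adjust CN=48 to AMC I: 4.2·48/(10 − 0.058·48) → (1008/5) ÷ (902/125) = 12600/451 ≈ 27.938
S = 1000/(12600/451) − 10 = 1625/63 in ≈ 25.794 in
Initial abstraction Ia = S/5 = (1625/63)/5 = 325/63 ≈ 5.159 in
Excess rainfall: 8.400 − 5.159 = 3.241 in; P > Ia so Q > 0
Q: (1021/315)² ÷ (9146/315) = 1042441/2880990 in (≈ 0.362 in)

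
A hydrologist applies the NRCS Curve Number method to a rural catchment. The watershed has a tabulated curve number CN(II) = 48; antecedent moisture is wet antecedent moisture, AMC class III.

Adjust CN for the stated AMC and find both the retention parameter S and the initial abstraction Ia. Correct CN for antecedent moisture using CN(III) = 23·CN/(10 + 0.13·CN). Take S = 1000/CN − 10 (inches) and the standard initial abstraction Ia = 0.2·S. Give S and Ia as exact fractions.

S = 325/69 in ≈ 4.710 in; Ia = 65/69 in ≈ 0.942 in

CN(III) from CN(II)=48: (23·48)/(10 + 0.13·48) = 13800/203 ≈ 67.980
Retention S: 1000/CN − 10 with CN=67.980 → S = 325/69 ≈ 4.710 in
Ia = 0.2S: 0.2·4.710 = 0.942 in (exactly 65/69)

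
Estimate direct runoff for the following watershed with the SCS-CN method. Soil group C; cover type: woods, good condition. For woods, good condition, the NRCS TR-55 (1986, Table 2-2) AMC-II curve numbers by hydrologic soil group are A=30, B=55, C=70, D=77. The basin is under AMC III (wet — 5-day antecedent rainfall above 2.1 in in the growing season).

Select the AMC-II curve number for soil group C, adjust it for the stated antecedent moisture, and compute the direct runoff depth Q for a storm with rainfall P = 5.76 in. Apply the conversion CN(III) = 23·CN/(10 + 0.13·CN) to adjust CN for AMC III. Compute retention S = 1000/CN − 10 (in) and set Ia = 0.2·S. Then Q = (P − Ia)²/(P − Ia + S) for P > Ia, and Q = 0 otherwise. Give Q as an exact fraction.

Q = 9795747/2447200 in ≈ 4.003 in

NRCS table: woods, good condition, soil group C → CN(II) = 70
CN(III) from CN(II)=70: (23·70)/(10 + 0.13·70) = 16100/191 ≈ 84.293
S = 1000/(16100/191) − 10 = 300/161 in ≈ 1.863 in
Initial abstraction Ia = S/5 = (300/161)/5 = 60/161 ≈ 0.373 in
Excess rainfall: 5.760 − 0.373 = 5.387 in; P > Ia so Q > 0
Runoff Q = (P−Ia)²/(P−Ia+S) = (5.387)²/(5.387+1.863) = 9795747/2447200 ≈ 4.003 in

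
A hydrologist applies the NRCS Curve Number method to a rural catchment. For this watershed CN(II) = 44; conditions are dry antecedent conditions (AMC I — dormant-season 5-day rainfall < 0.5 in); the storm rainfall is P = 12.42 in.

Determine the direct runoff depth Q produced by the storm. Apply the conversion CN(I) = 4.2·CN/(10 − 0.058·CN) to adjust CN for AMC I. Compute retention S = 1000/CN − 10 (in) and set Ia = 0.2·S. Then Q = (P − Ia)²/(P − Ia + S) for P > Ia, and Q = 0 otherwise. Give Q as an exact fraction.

Dry (AMC I): CN(I) = 4.2·44/(10 − 0.058·44) = (924/5)/(931/125) = 3300/133 ≈ 24.812
Max retention: S = 1000/(3300/133) − 10 = 1000/33 in (≈ 30.303 in)
Ia = 0.2·(1000/33) = 200/33 in ≈ 6.061 in
P − Ia = 12.420 − 6.061 = 10493/1650 ≈ 6.359 in (> 0, runoff occurs)
Q = (10493/1650)²/((10493/1650) + 1000/33) = (110103049/2722500)/(60493/1650) = 110103049/99813450 in ≈ 1.103 in

Q = 110103049/99813450 in ≈ 1.103 in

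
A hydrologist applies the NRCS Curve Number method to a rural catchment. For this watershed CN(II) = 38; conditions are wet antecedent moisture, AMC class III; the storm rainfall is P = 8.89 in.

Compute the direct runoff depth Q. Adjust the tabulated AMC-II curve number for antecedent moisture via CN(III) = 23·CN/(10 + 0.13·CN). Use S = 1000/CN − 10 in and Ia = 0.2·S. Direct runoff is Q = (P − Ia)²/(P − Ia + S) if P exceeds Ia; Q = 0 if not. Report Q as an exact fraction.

Wet (AMC III): CN(III) = 23·38/(10 + 0.13·38) = 874/(747/50) = 43700/747 ≈ 58.501
S = 1000/(43700/747) − 10 = 3100/437 in ≈ 7.094 in
Ia = 0.2·(3100/437) = 620/437 in ≈ 1.419 in
Since P=8.890 > Ia=1.419: effective rainfall P−Ia = 326493/43700 in
Q = (326493/43700)²/((326493/43700) + 3100/437) = (106597679049/1909690000)/(636493/43700) = 106597679049/27814744100 in ≈ 3.832 in

Q = 106597679049/27814744100 in ≈ 3.832 in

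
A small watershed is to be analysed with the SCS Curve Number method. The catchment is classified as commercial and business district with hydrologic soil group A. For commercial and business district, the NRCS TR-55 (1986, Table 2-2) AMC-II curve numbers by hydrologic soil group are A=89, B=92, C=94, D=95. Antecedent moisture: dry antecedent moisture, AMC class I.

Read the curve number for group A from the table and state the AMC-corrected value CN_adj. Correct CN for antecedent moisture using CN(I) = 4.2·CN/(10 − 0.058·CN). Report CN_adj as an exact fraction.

CN_adj = 186900/2419 ≈ 77.263

NRCS table: commercial and business district, soil group A → CN(II) = 89
Dry (AMC I): CN(I) = 4.2·89/(10 − 0.058·89) = (1869/5)/(2419/500) = 186900/2419 ≈ 77.263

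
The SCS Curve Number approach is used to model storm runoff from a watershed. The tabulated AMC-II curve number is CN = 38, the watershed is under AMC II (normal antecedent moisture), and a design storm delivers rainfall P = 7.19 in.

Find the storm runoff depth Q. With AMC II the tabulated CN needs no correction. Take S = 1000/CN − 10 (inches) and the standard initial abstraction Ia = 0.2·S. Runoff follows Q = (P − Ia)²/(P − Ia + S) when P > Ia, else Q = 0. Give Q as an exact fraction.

Q = 55666521/73075900 in ≈ 0.762 in

AMC II — tabulated CN = 38 applies directly.
Retention S: 1000/CN − 10 with CN=38.000 → S = 310/19 ≈ 16.316 in
Ia = 0.2S: 0.2·16.316 = 3.263 in (exactly 62/19)
Excess rainfall: 7.190 − 3.263 = 3.927 in; P > Ia so Q > 0
Runoff Q = (P−Ia)²/(P−Ia+S) = (3.927)²/(3.927+16.316) = 55666521/73075900 ≈ 0.762 in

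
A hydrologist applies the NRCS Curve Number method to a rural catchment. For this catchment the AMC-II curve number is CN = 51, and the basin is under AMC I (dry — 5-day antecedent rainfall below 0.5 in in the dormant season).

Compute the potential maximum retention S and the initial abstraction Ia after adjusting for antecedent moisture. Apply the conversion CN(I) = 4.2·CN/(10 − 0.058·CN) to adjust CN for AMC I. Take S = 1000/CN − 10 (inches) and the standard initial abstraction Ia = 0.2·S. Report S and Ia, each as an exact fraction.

S = 3500/153 in ≈ 22.876 in; Ia = 700/153 in ≈ 4.575 in

Adjust CN=51 to AMC I: 4.2·51/(10 − 0.058·51) → (1071/5) ÷ (3521/500) = 15300/503 ≈ 30.417
S = 1000/(15300/503) − 10 = 3500/153 in ≈ 22.876 in
Ia = 0.2S: 0.2·22.876 = 4.575 in (exactly 700/153)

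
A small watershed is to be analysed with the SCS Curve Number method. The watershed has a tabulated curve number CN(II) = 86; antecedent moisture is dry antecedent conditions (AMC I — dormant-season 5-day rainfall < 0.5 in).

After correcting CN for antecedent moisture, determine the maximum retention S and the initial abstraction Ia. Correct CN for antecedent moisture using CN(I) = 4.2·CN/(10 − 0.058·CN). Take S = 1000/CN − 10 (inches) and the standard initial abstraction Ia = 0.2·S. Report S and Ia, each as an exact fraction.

S = 500/129 in ≈ 3.876 in; Ia = 100/129 in ≈ 0.775 in

Adjust CN=86 to AMC I: 4.2·86/(10 − 0.058·86) → (1806/5) ÷ (1253/250) = 12900/179 ≈ 72.067
Retention S: 1000/CN − 10 with CN=72.067 → S = 500/129 ≈ 3.876 in
Ia = 0.2·(500/129) = 100/129 in ≈ 0.775 in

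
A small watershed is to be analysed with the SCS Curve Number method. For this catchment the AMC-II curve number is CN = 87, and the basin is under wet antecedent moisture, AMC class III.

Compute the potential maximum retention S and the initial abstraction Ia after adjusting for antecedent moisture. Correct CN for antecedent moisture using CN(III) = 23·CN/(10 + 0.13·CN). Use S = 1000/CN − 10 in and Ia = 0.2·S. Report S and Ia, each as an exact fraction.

S = 1300/2001 in ≈ 0.650 in; Ia = 260/2001 in ≈ 0.130 in

Wet (AMC III): CN(III) = 23·87/(10 + 0.13·87) = 2001/(2131/100) = 200100/2131 ≈ 93.900
S = 1000/(200100/2131) − 10 = 1300/2001 in ≈ 0.650 in
Ia = 0.2·(1300/2001) = 260/2001 in ≈ 0.130 in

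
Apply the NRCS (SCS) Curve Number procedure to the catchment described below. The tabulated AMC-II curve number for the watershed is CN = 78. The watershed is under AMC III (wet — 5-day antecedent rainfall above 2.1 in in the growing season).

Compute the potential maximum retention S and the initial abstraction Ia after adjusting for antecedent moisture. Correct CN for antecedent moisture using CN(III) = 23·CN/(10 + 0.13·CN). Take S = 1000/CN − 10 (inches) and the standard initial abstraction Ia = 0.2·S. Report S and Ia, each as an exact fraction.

S = 1100/897 in ≈ 1.226 in; Ia = 220/897 in ≈ 0.245 in

CN(III) from CN(II)=78: (23·78)/(10 + 0.13·78) = 89700/1007 ≈ 89.076
Max retention: S = 1000/(89700/1007) − 10 = 1100/897 in (≈ 1.226 in)
Initial abstraction Ia = S/5 = (1100/897)/5 = 220/897 ≈ 0.245 in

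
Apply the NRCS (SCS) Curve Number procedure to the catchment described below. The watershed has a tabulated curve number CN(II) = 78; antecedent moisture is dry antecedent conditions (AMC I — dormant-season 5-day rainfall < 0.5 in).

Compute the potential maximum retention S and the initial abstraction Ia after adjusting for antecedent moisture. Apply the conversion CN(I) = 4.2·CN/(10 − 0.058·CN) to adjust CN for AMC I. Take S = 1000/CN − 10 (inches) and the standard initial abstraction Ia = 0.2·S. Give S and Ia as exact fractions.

Adjust CN=78 to AMC I: 4.2·78/(10 − 0.058·78) → (1638/5) ÷ (1369/250) = 81900/1369 ≈ 59.825
S = 1000/(81900/1369) − 10 = 5500/819 in ≈ 6.716 in
Ia = 0.2S: 0.2·6.716 = 1.343 in (exactly 1100/819)

S = 5500/819 in ≈ 6.716 in; Ia = 1100/819 in ≈ 1.343 in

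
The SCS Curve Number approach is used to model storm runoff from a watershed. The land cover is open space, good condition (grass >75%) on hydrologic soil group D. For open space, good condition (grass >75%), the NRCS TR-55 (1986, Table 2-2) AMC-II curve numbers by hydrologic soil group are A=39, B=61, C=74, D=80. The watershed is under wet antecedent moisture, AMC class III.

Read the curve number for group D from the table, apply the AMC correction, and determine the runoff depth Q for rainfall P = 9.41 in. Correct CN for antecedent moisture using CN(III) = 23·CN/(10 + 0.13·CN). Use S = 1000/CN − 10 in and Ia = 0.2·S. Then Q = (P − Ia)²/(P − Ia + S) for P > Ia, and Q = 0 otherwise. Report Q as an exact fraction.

NRCS table: open space, good condition (grass >75%), soil group D → CN(II) = 80
Adjust CN=80 to AMC III: 23·80/(10 + 0.13·80) → 1840 ÷ (102/5) = 4600/51 ≈ 90.196
Max retention: S = 1000/(4600/51) − 10 = 25/23 in (≈ 1.087 in)
Ia = 0.2S: 0.2·1.087 = 0.217 in (exactly 5/23)
Since P=9.410 > Ia=0.217: effective rainfall P−Ia = 21143/2300 in
Q: (21143/2300)² ÷ (23643/2300) = 447026449/54378900 in (≈ 8.221 in)

Q = 447026449/54378900 in ≈ 8.221 in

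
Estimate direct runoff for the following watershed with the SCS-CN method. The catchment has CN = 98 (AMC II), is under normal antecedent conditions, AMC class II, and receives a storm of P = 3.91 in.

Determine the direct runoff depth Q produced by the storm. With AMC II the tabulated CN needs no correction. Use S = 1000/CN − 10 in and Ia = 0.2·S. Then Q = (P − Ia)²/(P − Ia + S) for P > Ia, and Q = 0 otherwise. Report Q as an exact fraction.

Average conditions: CN = 98 (no AMC adjustment).
Max retention: S = 1000/98 − 10 = 10/49 in (≈ 0.204 in)
Ia = 0.2·(10/49) = 2/49 in ≈ 0.041 in
Excess rainfall: 3.910 − 0.041 = 3.869 in; P > Ia so Q > 0
Q = (18959/4900)²/((18959/4900) + 10/49) = (359443681/24010000)/(19959/4900) = 359443681/97799100 in ≈ 3.675 in

Q = 359443681/97799100 in ≈ 3.675 in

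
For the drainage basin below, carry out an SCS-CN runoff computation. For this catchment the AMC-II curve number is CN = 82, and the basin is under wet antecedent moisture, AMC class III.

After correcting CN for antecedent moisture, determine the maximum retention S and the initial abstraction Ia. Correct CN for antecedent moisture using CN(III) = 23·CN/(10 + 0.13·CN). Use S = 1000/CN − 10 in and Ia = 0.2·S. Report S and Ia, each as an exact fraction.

S = 900/943 in ≈ 0.954 in; Ia = 180/943 in ≈ 0.191 in

CN(III) from CN(II)=82: (23·82)/(10 + 0.13·82) = 94300/1033 ≈ 91.288
S = 1000/(94300/1033) − 10 = 900/943 in ≈ 0.954 in
Ia = 0.2S: 0.2·0.954 = 0.191 in (exactly 180/943)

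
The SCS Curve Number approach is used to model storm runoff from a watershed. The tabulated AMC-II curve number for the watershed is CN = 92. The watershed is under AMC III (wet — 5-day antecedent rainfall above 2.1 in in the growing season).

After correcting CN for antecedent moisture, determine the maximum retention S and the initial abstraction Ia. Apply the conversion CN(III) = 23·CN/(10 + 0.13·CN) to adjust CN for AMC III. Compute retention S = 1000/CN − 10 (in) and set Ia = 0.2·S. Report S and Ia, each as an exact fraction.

S = 200/529 in ≈ 0.378 in; Ia = 40/529 in ≈ 0.076 in

Wet (AMC III): CN(III) = 23·92/(10 + 0.13·92) = 2116/(549/25) = 52900/549 ≈ 96.357
S = 1000/(52900/549) − 10 = 200/529 in ≈ 0.378 in
Ia = 0.2·(200/529) = 40/529 in ≈ 0.076 in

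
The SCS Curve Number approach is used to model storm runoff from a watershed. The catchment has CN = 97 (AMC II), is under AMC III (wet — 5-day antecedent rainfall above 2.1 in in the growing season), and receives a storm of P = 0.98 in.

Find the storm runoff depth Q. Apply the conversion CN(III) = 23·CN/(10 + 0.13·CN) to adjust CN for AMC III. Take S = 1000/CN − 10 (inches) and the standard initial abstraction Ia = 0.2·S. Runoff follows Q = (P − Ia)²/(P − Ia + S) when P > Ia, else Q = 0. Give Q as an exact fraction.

CN(III) from CN(II)=97: (23·97)/(10 + 0.13·97) = 223100/2261 ≈ 98.673
Retention S: 1000/CN − 10 with CN=98.673 → S = 300/2231 ≈ 0.134 in
Ia = 0.2·(300/2231) = 60/2231 in ≈ 0.027 in
Excess rainfall: 0.980 − 0.027 = 0.953 in; P > Ia so Q > 0
Q: (106319/111550)² ÷ (121319/111550) = 11303729761/13533134450 in (≈ 0.835 in)

Q = 11303729761/13533134450 in ≈ 0.835 in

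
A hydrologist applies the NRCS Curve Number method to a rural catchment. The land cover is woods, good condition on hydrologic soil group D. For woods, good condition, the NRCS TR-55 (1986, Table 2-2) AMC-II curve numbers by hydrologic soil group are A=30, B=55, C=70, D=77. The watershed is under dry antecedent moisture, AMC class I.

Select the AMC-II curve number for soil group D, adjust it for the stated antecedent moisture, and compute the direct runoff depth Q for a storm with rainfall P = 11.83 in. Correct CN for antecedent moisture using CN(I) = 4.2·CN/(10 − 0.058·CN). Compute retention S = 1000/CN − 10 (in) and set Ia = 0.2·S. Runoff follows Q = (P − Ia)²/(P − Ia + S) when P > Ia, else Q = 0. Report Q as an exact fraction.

Q = 2832189433921/458081708700 in ≈ 6.183 in

NRCS table: woods, good condition, soil group D → CN(II) = 77
Dry (AMC I): CN(I) = 4.2·77/(10 − 0.058·77) = (1617/5)/(2767/500) = 161700/2767 ≈ 58.439
Max retention: S = 1000/(161700/2767) − 10 = 11500/1617 in (≈ 7.112 in)
Ia = 0.2·(11500/1617) = 2300/1617 in ≈ 1.422 in
P − Ia = 11.830 − 1.422 = 1682911/161700 ≈ 10.408 in (> 0, runoff occurs)
Q: (1682911/161700)² ÷ (2832911/161700) = 2832189433921/458081708700 in (≈ 6.183 in)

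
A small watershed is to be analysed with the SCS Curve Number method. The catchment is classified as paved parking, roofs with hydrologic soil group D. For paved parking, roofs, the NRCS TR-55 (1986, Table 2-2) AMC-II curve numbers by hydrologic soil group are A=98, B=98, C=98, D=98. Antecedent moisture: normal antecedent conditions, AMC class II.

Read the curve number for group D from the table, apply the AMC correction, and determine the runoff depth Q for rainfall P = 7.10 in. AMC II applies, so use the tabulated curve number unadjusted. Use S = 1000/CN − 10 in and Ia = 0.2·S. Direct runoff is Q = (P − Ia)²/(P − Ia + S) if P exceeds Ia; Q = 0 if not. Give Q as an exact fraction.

Q = 11964681/1743910 in ≈ 6.861 in

NRCS table: paved parking, roofs, soil group D → CN(II) = 98
Average conditions: CN = 98 (no AMC adjustment).
Max retention: S = 1000/98 − 10 = 10/49 in (≈ 0.204 in)
Ia = 0.2S: 0.2·0.204 = 0.041 in (exactly 2/49)
Since P=7.100 > Ia=0.041: effective rainfall P−Ia = 3459/490 in
Q = (3459/490)²/((3459/490) + 10/49) = (11964681/240100)/(3559/490) = 11964681/1743910 in ≈ 6.861 in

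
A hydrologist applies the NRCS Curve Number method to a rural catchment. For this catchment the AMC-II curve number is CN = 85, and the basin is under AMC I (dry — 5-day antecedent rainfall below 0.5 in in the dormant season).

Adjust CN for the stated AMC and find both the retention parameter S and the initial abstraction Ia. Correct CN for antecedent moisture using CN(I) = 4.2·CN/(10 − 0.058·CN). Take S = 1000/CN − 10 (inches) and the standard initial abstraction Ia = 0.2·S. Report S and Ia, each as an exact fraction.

S = 500/119 in ≈ 4.202 in; Ia = 100/119 in ≈ 0.840 in

Adjust CN=85 to AMC I: 4.2·85/(10 − 0.058·85) → 357 ÷ (507/100) = 11900/169 ≈ 70.414
Retention S: 1000/CN − 10 with CN=70.414 → S = 500/119 ≈ 4.202 in
Initial abstraction Ia = S/5 = (500/119)/5 = 100/119 ≈ 0.840 in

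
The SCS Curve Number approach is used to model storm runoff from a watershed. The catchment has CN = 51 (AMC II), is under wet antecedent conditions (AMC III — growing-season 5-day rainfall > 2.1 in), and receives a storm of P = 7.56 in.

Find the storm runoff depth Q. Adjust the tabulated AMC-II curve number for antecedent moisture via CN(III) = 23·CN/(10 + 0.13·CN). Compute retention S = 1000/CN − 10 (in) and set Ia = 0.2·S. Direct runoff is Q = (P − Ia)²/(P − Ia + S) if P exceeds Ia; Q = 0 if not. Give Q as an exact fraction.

CN(III) from CN(II)=51: (23·51)/(10 + 0.13·51) = 117300/1663 ≈ 70.535
Max retention: S = 1000/(117300/1663) − 10 = 4900/1173 in (≈ 4.177 in)
Ia = 0.2S: 0.2·4.177 = 0.835 in (exactly 980/1173)
P − Ia = 7.560 − 0.835 = 197197/29325 ≈ 6.725 in (> 0, runoff occurs)
Q: (197197/29325)² ÷ (319697/29325) = 5555236687/1339302075 in (≈ 4.148 in)

Q = 5555236687/1339302075 in ≈ 4.148 in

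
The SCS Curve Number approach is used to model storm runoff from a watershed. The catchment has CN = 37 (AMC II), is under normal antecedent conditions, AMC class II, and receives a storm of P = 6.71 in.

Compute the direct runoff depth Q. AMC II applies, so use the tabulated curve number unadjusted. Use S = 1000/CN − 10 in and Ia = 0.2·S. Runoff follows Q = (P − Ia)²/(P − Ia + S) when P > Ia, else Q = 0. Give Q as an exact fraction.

Q = 149499529/278339900 in ≈ 0.537 in

AMC II — tabulated CN = 37 applies directly.
S = 1000/37 − 10 = 630/37 in ≈ 17.027 in
Ia = 0.2·(630/37) = 126/37 in ≈ 3.405 in
Since P=6.710 > Ia=3.405: effective rainfall P−Ia = 12227/3700 in
Runoff Q = (P−Ia)²/(P−Ia+S) = (3.305)²/(3.305+17.027) = 149499529/278339900 ≈ 0.537 in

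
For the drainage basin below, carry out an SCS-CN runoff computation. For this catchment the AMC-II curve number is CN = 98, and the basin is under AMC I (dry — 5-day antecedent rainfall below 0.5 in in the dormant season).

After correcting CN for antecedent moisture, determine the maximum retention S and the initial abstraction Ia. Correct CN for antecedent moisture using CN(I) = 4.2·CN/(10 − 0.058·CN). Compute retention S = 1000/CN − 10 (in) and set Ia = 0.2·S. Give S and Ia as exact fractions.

S = 500/1029 in ≈ 0.486 in; Ia = 100/1029 in ≈ 0.097 in

CN(I) from CN(II)=98: (4.2·98)/(10 − 0.058·98) = 102900/1079 ≈ 95.366
S = 1000/(102900/1079) − 10 = 500/1029 in ≈ 0.486 in
Ia = 0.2S: 0.2·0.486 = 0.097 in (exactly 100/1029)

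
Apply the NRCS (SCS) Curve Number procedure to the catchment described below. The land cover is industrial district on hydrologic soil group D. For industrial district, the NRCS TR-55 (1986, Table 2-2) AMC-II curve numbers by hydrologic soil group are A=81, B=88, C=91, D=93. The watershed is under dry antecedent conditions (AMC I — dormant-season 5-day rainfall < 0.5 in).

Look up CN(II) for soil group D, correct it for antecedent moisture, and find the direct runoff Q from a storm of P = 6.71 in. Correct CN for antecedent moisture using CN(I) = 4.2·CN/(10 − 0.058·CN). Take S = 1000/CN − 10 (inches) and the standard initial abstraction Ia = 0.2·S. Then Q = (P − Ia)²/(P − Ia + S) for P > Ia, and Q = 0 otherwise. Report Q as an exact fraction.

Q = 31403029681/6339131100 in ≈ 4.954 in

NRCS table: industrial district, soil group D → CN(II) = 93
Dry (AMC I): CN(I) = 4.2·93/(10 − 0.058·93) = (1953/5)/(2303/500) = 27900/329 ≈ 84.802
Max retention: S = 1000/(27900/329) − 10 = 500/279 in (≈ 1.792 in)
Initial abstraction Ia = S/5 = (500/279)/5 = 100/279 ≈ 0.358 in
P − Ia = 6.710 − 0.358 = 177209/27900 ≈ 6.352 in (> 0, runoff occurs)
Q: (177209/27900)² ÷ (227209/27900) = 31403029681/6339131100 in (≈ 4.954 in)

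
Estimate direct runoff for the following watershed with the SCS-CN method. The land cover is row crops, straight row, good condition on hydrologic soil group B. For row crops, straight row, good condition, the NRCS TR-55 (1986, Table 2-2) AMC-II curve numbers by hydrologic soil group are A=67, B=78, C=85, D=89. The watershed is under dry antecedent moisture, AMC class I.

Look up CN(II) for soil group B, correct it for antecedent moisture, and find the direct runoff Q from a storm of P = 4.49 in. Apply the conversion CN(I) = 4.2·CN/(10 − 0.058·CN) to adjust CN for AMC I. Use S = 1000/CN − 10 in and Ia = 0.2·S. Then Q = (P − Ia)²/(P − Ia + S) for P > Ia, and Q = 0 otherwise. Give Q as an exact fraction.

Q = 66425268361/66153168900 in ≈ 1.004 in

NRCS table: row crops, straight row, good condition, soil group B → CN(II) = 78
Dry (AMC I): CN(I) = 4.2·78/(10 − 0.058·78) = (1638/5)/(1369/250) = 81900/1369 ≈ 59.825
Retention S: 1000/CN − 10 with CN=59.825 → S = 5500/819 ≈ 6.716 in
Initial abstraction Ia = S/5 = (5500/819)/5 = 1100/819 ≈ 1.343 in
Since P=4.490 > Ia=1.343: effective rainfall P−Ia = 257731/81900 in
Q = (257731/81900)²/((257731/81900) + 5500/819) = (66425268361/6707610000)/(807731/81900) = 66425268361/66153168900 in ≈ 1.004 in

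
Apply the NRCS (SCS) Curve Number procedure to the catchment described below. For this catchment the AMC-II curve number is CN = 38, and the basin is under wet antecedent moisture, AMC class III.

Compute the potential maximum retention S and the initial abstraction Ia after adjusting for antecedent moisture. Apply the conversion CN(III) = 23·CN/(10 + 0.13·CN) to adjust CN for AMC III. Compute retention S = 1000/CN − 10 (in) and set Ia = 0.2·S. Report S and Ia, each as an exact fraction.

S = 3100/437 in ≈ 7.094 in; Ia = 620/437 in ≈ 1.419 in

Adjust CN=38 to AMC III: 23·38/(10 + 0.13·38) → 874 ÷ (747/50) = 43700/747 ≈ 58.501
S = 1000/(43700/747) − 10 = 3100/437 in ≈ 7.094 in
Ia = 0.2S: 0.2·7.094 = 1.419 in (exactly 620/437)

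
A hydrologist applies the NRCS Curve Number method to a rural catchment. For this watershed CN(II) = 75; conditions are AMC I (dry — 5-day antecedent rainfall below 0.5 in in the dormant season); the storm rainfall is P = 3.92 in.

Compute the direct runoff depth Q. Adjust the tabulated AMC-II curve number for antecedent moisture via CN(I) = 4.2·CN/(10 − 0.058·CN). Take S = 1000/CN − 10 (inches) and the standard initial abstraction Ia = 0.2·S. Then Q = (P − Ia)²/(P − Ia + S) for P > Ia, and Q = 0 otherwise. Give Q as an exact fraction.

Q = 6749138/12737025 in ≈ 0.530 in

Adjust CN=75 to AMC I: 4.2·75/(10 − 0.058·75) → 315 ÷ (113/20) = 6300/113 ≈ 55.752
S = 1000/(6300/113) − 10 = 500/63 in ≈ 7.937 in
Ia = 0.2S: 0.2·7.937 = 1.587 in (exactly 100/63)
Since P=3.920 > Ia=1.587: effective rainfall P−Ia = 3674/1575 in
Q = (3674/1575)²/((3674/1575) + 500/63) = (13498276/2480625)/(16174/1575) = 6749138/12737025 in ≈ 0.530 in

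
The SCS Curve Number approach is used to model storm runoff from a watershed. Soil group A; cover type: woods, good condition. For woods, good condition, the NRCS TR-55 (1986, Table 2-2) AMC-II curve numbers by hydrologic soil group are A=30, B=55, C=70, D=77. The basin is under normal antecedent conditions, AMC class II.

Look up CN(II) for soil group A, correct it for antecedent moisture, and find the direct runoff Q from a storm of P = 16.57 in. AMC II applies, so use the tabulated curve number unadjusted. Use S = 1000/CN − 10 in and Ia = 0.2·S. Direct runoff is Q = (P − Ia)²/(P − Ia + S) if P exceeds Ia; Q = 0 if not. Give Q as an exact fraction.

Q = 12752041/3171300 in ≈ 4.021 in

NRCS table: woods, good condition, soil group A → CN(II) = 30
Average conditions: CN = 30 (no AMC adjustment).
Retention S: 1000/CN − 10 with CN=30.000 → S = 70/3 ≈ 23.333 in
Ia = 0.2·(70/3) = 14/3 in ≈ 4.667 in
P − Ia = 16.570 − 4.667 = 3571/300 ≈ 11.903 in (> 0, runoff occurs)
Q = (3571/300)²/((3571/300) + 70/3) = (12752041/90000)/(10571/300) = 12752041/3171300 in ≈ 4.021 in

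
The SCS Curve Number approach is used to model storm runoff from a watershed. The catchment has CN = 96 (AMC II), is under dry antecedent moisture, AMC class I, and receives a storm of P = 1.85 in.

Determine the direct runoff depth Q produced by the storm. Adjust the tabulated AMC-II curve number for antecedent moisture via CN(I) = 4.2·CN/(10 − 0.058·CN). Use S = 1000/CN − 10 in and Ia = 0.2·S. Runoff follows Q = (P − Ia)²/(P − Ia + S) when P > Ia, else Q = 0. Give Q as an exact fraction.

CN(I) from CN(II)=96: (4.2·96)/(10 − 0.058·96) = 25200/277 ≈ 90.975
Retention S: 1000/CN − 10 with CN=90.975 → S = 125/126 ≈ 0.992 in
Ia = 0.2·(125/126) = 25/126 in ≈ 0.198 in
Since P=1.850 > Ia=0.198: effective rainfall P−Ia = 2081/1260 in
Runoff Q = (P−Ia)²/(P−Ia+S) = (1.652)²/(1.652+0.992) = 4330561/4197060 ≈ 1.032 in

Q = 4330561/4197060 in ≈ 1.032 in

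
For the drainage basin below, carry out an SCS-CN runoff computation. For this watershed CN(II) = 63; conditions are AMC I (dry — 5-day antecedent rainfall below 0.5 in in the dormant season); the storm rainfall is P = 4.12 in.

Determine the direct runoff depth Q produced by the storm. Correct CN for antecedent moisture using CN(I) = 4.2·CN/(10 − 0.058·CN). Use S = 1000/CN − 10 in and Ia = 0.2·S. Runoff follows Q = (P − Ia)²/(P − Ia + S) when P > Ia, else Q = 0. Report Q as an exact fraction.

Q = 1915725361/16744847175 in ≈ 0.114 in

Dry (AMC I): CN(I) = 4.2·63/(10 − 0.058·63) = (1323/5)/(3173/500) = 132300/3173 ≈ 41.696
Retention S: 1000/CN − 10 with CN=41.696 → S = 18500/1323 ≈ 13.983 in
Initial abstraction Ia = S/5 = (18500/1323)/5 = 3700/1323 ≈ 2.797 in
Since P=4.120 > Ia=2.797: effective rainfall P−Ia = 43769/33075 in
Q: (43769/33075)² ÷ (506269/33075) = 1915725361/16744847175 in (≈ 0.114 in)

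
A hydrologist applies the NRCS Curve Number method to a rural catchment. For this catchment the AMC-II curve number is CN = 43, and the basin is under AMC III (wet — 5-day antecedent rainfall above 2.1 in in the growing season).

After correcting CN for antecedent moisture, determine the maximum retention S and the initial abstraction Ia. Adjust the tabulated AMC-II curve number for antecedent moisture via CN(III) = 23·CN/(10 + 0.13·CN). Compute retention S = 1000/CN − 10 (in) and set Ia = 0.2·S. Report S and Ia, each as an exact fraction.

Wet (AMC III): CN(III) = 23·43/(10 + 0.13·43) = 989/(1559/100) = 98900/1559 ≈ 63.438
Max retention: S = 1000/(98900/1559) − 10 = 5700/989 in (≈ 5.763 in)
Initial abstraction Ia = S/5 = (5700/989)/5 = 1140/989 ≈ 1.153 in

S = 5700/989 in ≈ 5.763 in; Ia = 1140/989 in ≈ 1.153 in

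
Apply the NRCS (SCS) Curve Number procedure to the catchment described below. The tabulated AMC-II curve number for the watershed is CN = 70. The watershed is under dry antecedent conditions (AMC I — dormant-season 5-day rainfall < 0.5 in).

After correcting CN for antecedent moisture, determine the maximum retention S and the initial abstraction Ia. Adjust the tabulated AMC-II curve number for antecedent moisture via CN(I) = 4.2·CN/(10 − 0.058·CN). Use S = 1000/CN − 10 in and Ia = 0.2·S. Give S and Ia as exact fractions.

S = 500/49 in ≈ 10.204 in; Ia = 100/49 in ≈ 2.041 in

Dry (AMC I): CN(I) = 4.2·70/(10 − 0.058·70) = 294/(297/50) = 4900/99 ≈ 49.495
S = 1000/(4900/99) − 10 = 500/49 in ≈ 10.204 in
Ia = 0.2·(500/49) = 100/49 in ≈ 2.041 in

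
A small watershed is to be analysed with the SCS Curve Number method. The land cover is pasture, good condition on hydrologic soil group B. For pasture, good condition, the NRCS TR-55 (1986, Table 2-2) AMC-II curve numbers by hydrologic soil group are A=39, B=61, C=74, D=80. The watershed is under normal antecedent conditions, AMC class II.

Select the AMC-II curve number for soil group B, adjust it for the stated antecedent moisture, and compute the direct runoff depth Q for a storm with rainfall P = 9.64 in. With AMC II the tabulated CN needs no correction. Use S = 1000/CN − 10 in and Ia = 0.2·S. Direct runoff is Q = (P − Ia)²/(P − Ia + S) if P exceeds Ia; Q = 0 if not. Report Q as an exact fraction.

Q = 162588001/34314025 in ≈ 4.738 in

NRCS table: pasture, good condition, soil group B → CN(II) = 61
Average conditions: CN = 61 (no AMC adjustment).
Retention S: 1000/CN − 10 with CN=61.000 → S = 390/61 ≈ 6.393 in
Ia = 0.2S: 0.2·6.393 = 1.279 in (exactly 78/61)
Since P=9.640 > Ia=1.279: effective rainfall P−Ia = 12751/1525 in
Q: (12751/1525)² ÷ (22501/1525) = 162588001/34314025 in (≈ 4.738 in)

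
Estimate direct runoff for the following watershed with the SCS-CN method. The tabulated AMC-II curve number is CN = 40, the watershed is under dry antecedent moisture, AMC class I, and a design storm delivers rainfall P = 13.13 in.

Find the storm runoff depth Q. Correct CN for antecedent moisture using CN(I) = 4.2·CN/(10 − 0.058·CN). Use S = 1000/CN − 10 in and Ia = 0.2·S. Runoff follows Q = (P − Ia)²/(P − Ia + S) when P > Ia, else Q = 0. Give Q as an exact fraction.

Q = 17564481/20433700 in ≈ 0.860 in

CN(I) from CN(II)=40: (4.2·40)/(10 − 0.058·40) = 175/8 ≈ 21.875
Max retention: S = 1000/(175/8) − 10 = 250/7 in (≈ 35.714 in)
Ia = 0.2·(250/7) = 50/7 in ≈ 7.143 in
P − Ia = 13.130 − 7.143 = 4191/700 ≈ 5.987 in (> 0, runoff occurs)
Runoff Q = (P−Ia)²/(P−Ia+S) = (5.987)²/(5.987+35.714) = 17564481/20433700 ≈ 0.860 in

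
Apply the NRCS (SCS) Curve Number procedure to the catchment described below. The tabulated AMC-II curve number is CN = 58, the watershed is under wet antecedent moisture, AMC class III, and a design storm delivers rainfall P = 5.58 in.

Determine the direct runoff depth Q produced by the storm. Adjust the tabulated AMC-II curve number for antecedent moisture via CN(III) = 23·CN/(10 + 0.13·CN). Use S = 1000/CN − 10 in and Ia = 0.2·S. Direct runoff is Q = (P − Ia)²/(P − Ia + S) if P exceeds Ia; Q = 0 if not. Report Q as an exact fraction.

Q = 9085232883/3002533850 in ≈ 3.026 in

Adjust CN=58 to AMC III: 23·58/(10 + 0.13·58) → 1334 ÷ (877/50) = 66700/877 ≈ 76.055
Retention S: 1000/CN − 10 with CN=76.055 → S = 2100/667 ≈ 3.148 in
Ia = 0.2·(2100/667) = 420/667 in ≈ 0.630 in
P − Ia = 5.580 − 0.630 = 165093/33350 ≈ 4.950 in (> 0, runoff occurs)
Q: (165093/33350)² ÷ (270093/33350) = 9085232883/3002533850 in (≈ 3.026 in)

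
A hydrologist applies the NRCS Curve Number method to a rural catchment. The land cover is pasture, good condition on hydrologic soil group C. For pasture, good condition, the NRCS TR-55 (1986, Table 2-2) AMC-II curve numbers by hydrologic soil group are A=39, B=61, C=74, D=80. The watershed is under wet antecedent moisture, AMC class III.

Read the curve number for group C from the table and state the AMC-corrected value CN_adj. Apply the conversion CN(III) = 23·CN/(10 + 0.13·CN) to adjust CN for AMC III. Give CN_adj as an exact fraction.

NRCS table: pasture, good condition, soil group C → CN(II) = 74
CN(III) from CN(II)=74: (23·74)/(10 + 0.13·74) = 85100/981 ≈ 86.748

CN_adj = 85100/981 ≈ 86.748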